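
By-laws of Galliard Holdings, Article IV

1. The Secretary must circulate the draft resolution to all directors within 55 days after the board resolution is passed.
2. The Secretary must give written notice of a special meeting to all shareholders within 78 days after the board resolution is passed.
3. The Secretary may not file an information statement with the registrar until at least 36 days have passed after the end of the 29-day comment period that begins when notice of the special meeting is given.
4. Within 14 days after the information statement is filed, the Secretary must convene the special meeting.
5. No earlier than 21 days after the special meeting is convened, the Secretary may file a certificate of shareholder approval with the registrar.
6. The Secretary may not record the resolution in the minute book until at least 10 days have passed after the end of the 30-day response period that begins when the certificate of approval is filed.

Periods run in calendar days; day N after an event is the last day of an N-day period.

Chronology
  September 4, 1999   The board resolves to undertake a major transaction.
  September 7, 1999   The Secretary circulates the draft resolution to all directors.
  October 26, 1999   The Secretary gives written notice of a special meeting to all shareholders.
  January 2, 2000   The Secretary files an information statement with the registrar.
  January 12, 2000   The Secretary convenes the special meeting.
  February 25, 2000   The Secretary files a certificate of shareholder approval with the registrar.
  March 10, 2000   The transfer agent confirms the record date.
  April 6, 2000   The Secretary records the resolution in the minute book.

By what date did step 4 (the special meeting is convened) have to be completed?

Step 4 runs from January 2, 2000, when the information statement is filed. 14 days after January 2, 2000 is January 16, 2000.

January 16, 2000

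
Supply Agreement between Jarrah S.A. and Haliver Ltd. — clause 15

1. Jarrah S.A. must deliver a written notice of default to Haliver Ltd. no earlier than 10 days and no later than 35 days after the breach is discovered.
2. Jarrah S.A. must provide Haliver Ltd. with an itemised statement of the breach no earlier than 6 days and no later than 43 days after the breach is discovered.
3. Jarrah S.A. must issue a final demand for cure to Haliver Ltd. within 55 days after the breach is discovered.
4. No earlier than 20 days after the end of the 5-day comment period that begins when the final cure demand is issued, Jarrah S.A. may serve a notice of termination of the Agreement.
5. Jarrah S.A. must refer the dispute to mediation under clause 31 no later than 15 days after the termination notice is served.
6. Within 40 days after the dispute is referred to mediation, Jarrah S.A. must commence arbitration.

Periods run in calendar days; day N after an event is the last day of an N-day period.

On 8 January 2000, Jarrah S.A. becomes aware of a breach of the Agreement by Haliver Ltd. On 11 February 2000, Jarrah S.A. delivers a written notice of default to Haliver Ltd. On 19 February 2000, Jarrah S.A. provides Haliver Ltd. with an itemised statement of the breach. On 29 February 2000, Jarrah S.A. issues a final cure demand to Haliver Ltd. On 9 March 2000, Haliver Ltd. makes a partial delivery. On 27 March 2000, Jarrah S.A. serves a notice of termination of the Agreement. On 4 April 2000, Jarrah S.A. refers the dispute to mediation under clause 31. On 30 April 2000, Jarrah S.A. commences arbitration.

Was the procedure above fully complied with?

Yes

Step 1 — 10 and 35 days from 8 January 2000 (when the breach is discovered) are 18 January 2000 and 12 February 2000 respectively; done 11 February 2000 — within the window.
Step 2 — 6 and 43 days from 8 January 2000 (when the breach is discovered) are 14 January 2000 and 20 February 2000 respectively; 19 February 2000 falls inside that range.
Step 3 — counting 55 days from 8 January 2000 (when the breach is discovered) gives a deadline of 3 March 2000; 29 February 2000 is within that limit.
Step 4 — must wait 20 days from 5 March 2000 (end of the 5-day comment period, which began when the final cure demand is issued on 29 February 2000), so not before 25 March 2000; 27 March 2000 is on or after that date.
Step 5 — counting 15 days from 27 March 2000 (when the termination notice is served) gives a deadline of 11 April 2000; completed 4 April 2000, before the deadline.
Step 6 — counting 40 days from 4 April 2000 (when the dispute is referred to mediation) gives a deadline of 14 May 2000; 30 April 2000 is within that limit.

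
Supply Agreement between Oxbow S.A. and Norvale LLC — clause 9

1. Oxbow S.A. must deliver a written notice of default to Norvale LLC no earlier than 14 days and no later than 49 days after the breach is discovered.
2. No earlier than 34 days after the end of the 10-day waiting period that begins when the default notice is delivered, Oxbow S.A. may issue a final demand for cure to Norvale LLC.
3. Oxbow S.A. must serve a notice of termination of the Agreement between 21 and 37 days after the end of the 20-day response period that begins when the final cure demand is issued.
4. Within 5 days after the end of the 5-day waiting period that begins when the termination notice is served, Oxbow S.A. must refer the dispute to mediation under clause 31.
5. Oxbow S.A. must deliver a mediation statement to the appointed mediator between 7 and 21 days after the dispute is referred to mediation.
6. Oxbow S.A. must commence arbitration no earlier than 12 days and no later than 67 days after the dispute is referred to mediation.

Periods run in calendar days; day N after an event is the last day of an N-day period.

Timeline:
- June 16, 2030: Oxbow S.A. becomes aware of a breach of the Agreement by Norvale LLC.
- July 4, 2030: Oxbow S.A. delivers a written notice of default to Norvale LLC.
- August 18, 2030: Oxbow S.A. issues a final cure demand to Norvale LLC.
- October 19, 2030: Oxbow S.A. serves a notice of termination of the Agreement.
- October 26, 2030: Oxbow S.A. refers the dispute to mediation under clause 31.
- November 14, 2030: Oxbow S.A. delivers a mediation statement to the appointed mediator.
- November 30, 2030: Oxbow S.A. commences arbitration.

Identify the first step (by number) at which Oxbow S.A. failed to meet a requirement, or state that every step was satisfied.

(1) the permitted window runs from June 16, 2030 + 14 = June 30, 2030 to June 16, 2030 + 49 = August 4, 2030; July 4, 2030 falls inside that range.
(2) permitted from July 14, 2030 + 34 days = August 17, 2030 onward; August 18, 2030 is on or after that date.
(3) the permitted window runs from September 7, 2030 + 21 = September 28, 2030 to September 7, 2030 + 37 = October 14, 2030; done October 19, 2030 — 5 days after the window closed.
That is the first point of non-compliance.

Step 3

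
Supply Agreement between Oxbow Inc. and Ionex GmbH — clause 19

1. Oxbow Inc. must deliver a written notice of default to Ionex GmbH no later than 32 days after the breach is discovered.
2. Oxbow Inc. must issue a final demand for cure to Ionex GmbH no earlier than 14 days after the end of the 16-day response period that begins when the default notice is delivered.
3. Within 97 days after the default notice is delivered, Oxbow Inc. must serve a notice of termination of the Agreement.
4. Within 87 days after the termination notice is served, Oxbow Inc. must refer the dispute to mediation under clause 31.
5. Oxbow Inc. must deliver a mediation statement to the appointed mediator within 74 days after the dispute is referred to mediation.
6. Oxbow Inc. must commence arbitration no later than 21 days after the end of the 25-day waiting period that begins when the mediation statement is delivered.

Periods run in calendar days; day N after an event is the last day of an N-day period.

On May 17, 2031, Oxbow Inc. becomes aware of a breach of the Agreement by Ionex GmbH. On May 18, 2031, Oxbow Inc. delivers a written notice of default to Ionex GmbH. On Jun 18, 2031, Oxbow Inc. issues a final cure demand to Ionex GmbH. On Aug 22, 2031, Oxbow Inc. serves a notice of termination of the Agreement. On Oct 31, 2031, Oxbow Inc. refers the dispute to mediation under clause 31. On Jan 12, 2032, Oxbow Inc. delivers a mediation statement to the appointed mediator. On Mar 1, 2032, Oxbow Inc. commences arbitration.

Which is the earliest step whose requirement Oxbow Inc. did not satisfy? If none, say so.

Step 1 — counting 32 days from May 17, 2031 (when the breach is discovered) gives a deadline of Jun 18, 2031; May 18, 2031 is within that limit.
Step 2 — must wait 14 days from Jun 3, 2031 (end of the 16-day response period, which began when the default notice is delivered on May 18, 2031), so not before Jun 17, 2031; Jun 18, 2031 is on or after that date.
Step 3 — counting 97 days from May 18, 2031 (when the default notice is delivered) gives a deadline of Aug 23, 2031; done Aug 22, 2031 — timely.
Step 4 — counting 87 days from Aug 22, 2031 (when the termination notice is served) gives a deadline of Nov 17, 2031; Oct 31, 2031 is within that limit.
Step 5 — counting 74 days from Oct 31, 2031 (when the dispute is referred to mediation) gives a deadline of Jan 13, 2032; Jan 12, 2032 is within that limit.
Step 6 — counting 21 days from Feb 6, 2032 (end of the 25-day waiting period, which began when the mediation statement is delivered on Jan 12, 2032) gives a deadline of Feb 27, 2032; Mar 1, 2032 misses that deadline by 3 days.
The procedure was therefore not followed at step 6.

Step 6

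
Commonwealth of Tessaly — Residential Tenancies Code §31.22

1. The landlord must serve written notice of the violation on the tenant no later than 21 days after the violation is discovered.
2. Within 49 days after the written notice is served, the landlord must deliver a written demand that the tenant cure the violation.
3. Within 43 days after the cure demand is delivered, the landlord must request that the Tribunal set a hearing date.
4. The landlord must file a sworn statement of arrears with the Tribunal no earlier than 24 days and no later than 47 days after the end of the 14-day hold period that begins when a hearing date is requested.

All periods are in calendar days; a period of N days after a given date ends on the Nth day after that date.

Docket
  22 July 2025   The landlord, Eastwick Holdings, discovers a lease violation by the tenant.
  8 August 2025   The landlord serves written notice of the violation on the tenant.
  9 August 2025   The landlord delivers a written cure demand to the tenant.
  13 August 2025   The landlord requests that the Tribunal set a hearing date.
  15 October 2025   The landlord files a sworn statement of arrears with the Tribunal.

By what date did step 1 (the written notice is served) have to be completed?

Step 1 runs from 22 July 2025, when the violation is discovered. 21 days after 22 July 2025 is 12 August 2025.

12 August 2025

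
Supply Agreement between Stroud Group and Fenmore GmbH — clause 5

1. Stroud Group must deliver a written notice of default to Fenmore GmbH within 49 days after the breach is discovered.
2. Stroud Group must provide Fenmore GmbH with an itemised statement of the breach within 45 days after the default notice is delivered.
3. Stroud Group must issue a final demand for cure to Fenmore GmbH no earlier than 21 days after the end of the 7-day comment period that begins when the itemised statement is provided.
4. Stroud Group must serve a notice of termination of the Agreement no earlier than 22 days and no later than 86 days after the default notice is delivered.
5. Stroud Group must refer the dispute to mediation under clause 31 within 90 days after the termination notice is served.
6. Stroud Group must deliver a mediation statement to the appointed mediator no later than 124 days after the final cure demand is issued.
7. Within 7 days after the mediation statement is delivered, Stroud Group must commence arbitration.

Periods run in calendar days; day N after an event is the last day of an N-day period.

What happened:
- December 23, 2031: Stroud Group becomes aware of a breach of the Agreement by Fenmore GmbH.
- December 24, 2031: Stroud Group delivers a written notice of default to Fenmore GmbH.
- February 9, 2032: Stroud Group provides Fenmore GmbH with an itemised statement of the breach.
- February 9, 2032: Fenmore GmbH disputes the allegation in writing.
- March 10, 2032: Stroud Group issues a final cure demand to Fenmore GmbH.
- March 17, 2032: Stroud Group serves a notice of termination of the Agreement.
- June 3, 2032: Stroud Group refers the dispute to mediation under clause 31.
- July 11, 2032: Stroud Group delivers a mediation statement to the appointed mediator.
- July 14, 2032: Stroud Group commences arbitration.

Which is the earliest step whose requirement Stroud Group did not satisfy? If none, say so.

(1) due by December 23, 2031 + 49 days = February 10, 2032; completed December 24, 2031, before the deadline.
(2) due by December 24, 2031 + 45 days = February 7, 2032; February 9, 2032 misses that deadline by 2 days.
That is the first point of non-compliance.

Step 2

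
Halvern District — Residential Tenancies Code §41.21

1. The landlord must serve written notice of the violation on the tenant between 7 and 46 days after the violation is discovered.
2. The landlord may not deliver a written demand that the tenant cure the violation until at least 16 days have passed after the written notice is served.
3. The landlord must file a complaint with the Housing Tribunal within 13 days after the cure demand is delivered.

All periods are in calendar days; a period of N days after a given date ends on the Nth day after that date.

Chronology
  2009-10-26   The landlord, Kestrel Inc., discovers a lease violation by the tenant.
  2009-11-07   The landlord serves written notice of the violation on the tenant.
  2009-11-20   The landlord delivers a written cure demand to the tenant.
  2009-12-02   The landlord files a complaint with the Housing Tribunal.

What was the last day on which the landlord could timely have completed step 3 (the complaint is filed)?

2009-12-03

Step 3 runs from 2009-11-20, when the cure demand is delivered. 13 days after 2009-11-20 is 2009-12-03.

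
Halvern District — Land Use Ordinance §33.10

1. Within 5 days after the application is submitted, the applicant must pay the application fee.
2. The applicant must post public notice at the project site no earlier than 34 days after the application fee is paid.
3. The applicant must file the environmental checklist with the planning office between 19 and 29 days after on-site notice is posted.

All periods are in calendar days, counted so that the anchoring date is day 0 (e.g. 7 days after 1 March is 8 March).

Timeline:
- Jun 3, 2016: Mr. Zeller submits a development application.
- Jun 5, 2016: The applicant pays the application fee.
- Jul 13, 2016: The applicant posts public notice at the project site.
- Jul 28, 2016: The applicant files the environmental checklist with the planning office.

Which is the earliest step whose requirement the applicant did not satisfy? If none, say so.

Step 1 — counting 5 days from Jun 3, 2016 (when the application is submitted) gives a deadline of Jun 8, 2016; Jun 5, 2016 is within that limit.
Step 2 — must wait 34 days from Jun 5, 2016 (when the application fee is paid), so not before Jul 9, 2016; done Jul 13, 2016 — permitted.
Step 3 — 19 and 29 days from Jul 13, 2016 (when on-site notice is posted) are Aug 1, 2016 and Aug 11, 2016 respectively; done Jul 28, 2016 — 4 days before the window opened.
The analysis stops there.

Step 3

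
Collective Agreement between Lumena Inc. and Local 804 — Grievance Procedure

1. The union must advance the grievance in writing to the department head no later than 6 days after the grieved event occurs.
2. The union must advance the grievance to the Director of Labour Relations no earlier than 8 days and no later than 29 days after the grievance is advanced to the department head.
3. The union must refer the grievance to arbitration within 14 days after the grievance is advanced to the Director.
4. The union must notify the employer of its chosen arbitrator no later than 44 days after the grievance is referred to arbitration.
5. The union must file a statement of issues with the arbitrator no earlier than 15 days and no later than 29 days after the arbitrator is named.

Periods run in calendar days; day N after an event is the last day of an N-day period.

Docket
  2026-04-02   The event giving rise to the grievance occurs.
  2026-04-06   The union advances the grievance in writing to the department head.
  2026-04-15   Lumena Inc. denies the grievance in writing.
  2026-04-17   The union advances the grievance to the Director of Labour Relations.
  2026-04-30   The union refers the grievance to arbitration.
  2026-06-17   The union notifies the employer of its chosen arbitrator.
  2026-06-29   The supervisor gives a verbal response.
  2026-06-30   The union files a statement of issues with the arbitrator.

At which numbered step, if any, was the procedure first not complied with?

Step 4

(1) due by 2026-04-02 + 6 days = 2026-04-08; done 2026-04-06 — timely.
(2) the permitted window runs from 2026-04-06 + 8 = 2026-04-14 to 2026-04-06 + 29 = 2026-05-05; 2026-04-17 falls inside that range.
(3) due by 2026-04-17 + 14 days = 2026-05-01; completed 2026-04-30, before the deadline.
(4) due by 2026-04-30 + 44 days = 2026-06-13; not done until 2026-06-17, 4 days after the deadline.
The procedure was therefore not followed at step 4.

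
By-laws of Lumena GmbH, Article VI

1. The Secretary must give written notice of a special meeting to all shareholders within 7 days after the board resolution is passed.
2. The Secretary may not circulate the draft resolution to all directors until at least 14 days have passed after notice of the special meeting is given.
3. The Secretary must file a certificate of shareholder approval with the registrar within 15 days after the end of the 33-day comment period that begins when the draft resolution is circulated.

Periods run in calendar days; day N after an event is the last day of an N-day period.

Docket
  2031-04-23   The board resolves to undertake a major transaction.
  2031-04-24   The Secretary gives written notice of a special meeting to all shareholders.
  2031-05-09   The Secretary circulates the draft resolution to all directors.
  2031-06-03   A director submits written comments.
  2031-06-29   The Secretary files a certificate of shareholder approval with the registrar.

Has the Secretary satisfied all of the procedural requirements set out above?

(1) due by 2031-04-23 + 7 days = 2031-04-30; 2031-04-24 is within that limit.
(2) permitted from 2031-04-24 + 14 days = 2031-05-08 onward; 2031-05-09 is on or after that date.
(3) due by 2031-06-11 + 15 days = 2031-06-26; 2031-06-29 misses that deadline by 3 days.
The procedure was therefore not followed at step 3.

No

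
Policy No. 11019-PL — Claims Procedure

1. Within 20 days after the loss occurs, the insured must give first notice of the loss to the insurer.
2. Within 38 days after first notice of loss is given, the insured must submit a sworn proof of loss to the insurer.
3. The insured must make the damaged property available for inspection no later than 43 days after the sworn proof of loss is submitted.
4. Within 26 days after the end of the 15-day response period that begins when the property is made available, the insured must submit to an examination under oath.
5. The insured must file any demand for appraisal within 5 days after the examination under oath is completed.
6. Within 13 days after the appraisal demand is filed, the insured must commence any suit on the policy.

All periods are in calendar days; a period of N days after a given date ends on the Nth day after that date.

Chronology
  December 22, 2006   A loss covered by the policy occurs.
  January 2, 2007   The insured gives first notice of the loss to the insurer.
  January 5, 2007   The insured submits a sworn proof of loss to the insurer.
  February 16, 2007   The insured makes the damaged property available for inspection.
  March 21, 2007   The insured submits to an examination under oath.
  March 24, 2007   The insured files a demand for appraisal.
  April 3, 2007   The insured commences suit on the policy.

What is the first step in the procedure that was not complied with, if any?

None — every step was satisfied

Step 1 — counting 20 days from December 22, 2006 (when the loss occurs) gives a deadline of January 11, 2007; done January 2, 2007 — timely.
Step 2 — counting 38 days from January 2, 2007 (when first notice of loss is given) gives a deadline of February 9, 2007; January 5, 2007 is within that limit.
Step 3 — counting 43 days from January 5, 2007 (when the sworn proof of loss is submitted) gives a deadline of February 17, 2007; done February 16, 2007 — timely.
Step 4 — counting 26 days from March 3, 2007 (end of the 15-day response period, which began when the property is made available on February 16, 2007) gives a deadline of March 29, 2007; done March 21, 2007 — timely.
Step 5 — counting 5 days from March 21, 2007 (when the examination under oath is completed) gives a deadline of March 26, 2007; done March 24, 2007 — timely.
Step 6 — counting 13 days from March 24, 2007 (when the appraisal demand is filed) gives a deadline of April 6, 2007; done April 3, 2007 — timely.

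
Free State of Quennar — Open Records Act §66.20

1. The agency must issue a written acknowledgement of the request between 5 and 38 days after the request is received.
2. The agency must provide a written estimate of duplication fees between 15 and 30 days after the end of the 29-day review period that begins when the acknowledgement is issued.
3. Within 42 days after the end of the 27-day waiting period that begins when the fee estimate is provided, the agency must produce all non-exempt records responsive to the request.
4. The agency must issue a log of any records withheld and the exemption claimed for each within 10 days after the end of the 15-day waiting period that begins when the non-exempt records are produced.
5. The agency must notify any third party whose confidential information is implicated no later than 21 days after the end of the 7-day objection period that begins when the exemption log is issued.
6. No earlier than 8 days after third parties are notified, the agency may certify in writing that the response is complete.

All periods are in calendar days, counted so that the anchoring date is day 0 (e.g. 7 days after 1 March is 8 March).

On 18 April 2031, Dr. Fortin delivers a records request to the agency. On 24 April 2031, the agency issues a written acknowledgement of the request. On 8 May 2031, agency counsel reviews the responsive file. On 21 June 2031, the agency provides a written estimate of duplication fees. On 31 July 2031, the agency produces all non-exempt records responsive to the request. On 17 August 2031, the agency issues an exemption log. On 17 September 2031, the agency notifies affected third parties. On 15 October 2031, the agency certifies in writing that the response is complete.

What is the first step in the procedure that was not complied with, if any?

Step 1: the window is 5–38 days after 18 April 2031 (when the request is received), so 23 April 2031 through 26 May 2031; done 24 April 2031 — within the window.
Step 2: the window is 15–30 days after 23 May 2031 (end of the 29-day review period, which began when the acknowledgement is issued on 24 April 2031), so 7 June 2031 through 22 June 2031; done 21 June 2031, which is between those dates.
Step 3: 42 days after 18 July 2031 (end of the 27-day waiting period, which began when the fee estimate is provided on 21 June 2031) is 29 August 2031; 31 July 2031 is within that limit.
Step 4: 10 days after 15 August 2031 (end of the 15-day waiting period, which began when the non-exempt records are produced on 31 July 2031) is 25 August 2031; done 17 August 2031 — timely.
Step 5: 21 days after 24 August 2031 (end of the 7-day objection period, which began when the exemption log is issued on 17 August 2031) is 14 September 2031; 17 September 2031 misses that deadline by 3 days.

Step 5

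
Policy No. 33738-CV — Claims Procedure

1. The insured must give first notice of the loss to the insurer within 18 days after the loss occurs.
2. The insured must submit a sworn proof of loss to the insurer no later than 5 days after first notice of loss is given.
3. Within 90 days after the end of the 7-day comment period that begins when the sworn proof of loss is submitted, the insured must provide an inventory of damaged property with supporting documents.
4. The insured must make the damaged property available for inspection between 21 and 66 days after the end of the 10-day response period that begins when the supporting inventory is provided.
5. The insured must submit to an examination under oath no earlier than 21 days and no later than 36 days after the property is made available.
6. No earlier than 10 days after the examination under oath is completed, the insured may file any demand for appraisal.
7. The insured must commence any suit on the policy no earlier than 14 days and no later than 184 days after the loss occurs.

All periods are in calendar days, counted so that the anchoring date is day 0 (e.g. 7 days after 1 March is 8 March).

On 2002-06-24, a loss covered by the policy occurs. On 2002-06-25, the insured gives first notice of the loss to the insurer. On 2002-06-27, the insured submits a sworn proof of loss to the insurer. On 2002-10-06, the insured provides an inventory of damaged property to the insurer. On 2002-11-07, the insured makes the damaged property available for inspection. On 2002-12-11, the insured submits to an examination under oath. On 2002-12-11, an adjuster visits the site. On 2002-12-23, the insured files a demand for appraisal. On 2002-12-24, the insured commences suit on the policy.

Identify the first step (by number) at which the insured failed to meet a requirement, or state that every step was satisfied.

Step 1: 18 days after 2002-06-24 (when the loss occurs) is 2002-07-12; done 2002-06-25 — timely.
Step 2: 5 days after 2002-06-25 (when first notice of loss is given) is 2002-06-30; 2002-06-27 is within that limit.
Step 3: 90 days after 2002-07-04 (end of the 7-day comment period, which began when the sworn proof of loss is submitted on 2002-06-27) is 2002-10-02; not done until 2002-10-06, 4 days after the deadline.

Step 3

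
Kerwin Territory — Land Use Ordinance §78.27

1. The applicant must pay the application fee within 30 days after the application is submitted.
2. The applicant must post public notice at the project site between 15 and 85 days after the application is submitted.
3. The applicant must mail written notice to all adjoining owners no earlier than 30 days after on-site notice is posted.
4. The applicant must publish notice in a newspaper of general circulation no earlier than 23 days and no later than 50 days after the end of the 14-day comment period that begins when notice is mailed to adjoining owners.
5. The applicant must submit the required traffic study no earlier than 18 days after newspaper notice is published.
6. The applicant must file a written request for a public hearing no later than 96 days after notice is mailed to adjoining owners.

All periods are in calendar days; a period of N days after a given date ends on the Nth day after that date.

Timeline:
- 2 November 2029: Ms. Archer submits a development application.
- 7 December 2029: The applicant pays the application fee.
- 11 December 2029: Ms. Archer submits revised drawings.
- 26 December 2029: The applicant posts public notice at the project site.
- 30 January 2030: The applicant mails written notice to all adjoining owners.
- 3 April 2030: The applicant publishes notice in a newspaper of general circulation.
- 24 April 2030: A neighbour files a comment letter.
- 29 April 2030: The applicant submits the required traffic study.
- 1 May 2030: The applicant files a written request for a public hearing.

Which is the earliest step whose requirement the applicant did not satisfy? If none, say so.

Step 1: 30 days after 2 November 2029 (when the application is submitted) is 2 December 2029; done 7 December 2029 — 5 days late.

Step 1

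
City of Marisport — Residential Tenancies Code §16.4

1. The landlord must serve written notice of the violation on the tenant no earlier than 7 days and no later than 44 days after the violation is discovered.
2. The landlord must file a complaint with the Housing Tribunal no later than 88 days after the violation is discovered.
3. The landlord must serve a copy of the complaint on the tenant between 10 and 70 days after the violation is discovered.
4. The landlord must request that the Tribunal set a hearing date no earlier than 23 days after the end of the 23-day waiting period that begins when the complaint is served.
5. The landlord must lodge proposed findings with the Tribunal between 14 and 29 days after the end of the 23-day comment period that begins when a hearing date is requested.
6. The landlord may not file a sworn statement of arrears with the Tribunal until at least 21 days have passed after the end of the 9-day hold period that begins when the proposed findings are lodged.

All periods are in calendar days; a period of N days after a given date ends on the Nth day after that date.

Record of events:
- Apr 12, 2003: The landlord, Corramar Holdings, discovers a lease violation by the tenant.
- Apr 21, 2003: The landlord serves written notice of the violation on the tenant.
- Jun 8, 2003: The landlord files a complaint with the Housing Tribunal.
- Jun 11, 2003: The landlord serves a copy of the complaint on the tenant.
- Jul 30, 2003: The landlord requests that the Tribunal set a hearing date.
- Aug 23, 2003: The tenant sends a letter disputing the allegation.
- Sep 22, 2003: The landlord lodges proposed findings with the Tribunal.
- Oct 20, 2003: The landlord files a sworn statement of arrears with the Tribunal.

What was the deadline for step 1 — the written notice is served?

May 26, 2003

Step 1 runs from Apr 12, 2003, when the violation is discovered. The window is 7–44 days after Apr 12, 2003; it closes on May 26, 2003.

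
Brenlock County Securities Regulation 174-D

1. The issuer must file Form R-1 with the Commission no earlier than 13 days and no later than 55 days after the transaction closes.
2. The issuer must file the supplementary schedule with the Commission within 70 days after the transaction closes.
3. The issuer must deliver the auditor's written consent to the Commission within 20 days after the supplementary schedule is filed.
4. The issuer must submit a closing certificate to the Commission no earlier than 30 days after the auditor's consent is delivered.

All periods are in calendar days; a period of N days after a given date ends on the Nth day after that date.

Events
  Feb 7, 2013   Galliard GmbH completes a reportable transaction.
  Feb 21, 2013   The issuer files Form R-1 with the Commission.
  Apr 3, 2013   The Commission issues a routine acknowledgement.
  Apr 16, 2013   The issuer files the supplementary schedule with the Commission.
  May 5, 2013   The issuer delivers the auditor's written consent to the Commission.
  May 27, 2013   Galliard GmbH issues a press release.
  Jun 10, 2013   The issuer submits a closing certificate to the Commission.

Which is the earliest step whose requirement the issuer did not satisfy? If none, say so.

Step 1: the window is 13–55 days after Feb 7, 2013 (when the transaction closes), so Feb 20, 2013 through Apr 3, 2013; done Feb 21, 2013 — within the window.
Step 2: 70 days after Feb 7, 2013 (when the transaction closes) is Apr 18, 2013; done Apr 16, 2013 — timely.
Step 3: 20 days after Apr 16, 2013 (when the supplementary schedule is filed) is May 6, 2013; completed May 5, 2013, before the deadline.
Step 4: the earliest permitted date is 30 days after May 5, 2013 (when the auditor's consent is delivered), i.e. Jun 4, 2013; done Jun 10, 2013, after the minimum wait.

None — every step was satisfied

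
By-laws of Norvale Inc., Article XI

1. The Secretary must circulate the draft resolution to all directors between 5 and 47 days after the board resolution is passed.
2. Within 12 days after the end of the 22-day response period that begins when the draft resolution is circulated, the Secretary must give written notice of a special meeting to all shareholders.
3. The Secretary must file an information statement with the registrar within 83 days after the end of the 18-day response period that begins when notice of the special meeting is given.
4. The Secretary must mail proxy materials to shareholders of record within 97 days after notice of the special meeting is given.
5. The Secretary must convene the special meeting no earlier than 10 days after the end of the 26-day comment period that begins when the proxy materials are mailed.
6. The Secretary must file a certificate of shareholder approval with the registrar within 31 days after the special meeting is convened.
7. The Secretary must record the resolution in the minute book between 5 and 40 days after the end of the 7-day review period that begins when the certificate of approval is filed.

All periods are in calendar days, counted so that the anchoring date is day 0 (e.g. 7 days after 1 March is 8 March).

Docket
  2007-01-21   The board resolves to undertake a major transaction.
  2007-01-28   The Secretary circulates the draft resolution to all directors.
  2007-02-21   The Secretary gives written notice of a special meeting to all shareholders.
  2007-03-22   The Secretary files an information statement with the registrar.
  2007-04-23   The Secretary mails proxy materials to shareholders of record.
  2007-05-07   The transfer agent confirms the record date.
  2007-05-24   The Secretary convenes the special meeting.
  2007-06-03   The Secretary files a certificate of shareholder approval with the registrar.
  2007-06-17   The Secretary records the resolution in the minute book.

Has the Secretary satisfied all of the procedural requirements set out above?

No

Step 1 — 5 and 47 days from 2007-01-21 (when the board resolution is passed) are 2007-01-26 and 2007-03-09 respectively; done 2007-01-28, which is between those dates.
Step 2 — counting 12 days from 2007-02-19 (end of the 22-day response period, which began when the draft resolution is circulated on 2007-01-28) gives a deadline of 2007-03-03; completed 2007-02-21, before the deadline.
Step 3 — counting 83 days from 2007-03-11 (end of the 18-day response period, which began when notice of the special meeting is given on 2007-02-21) gives a deadline of 2007-06-02; done 2007-03-22 — timely.
Step 4 — counting 97 days from 2007-02-21 (when notice of the special meeting is given) gives a deadline of 2007-05-29; done 2007-04-23 — timely.
Step 5 — must wait 10 days from 2007-05-19 (end of the 26-day comment period, which began when the proxy materials are mailed on 2007-04-23), so not before 2007-05-29; acted on 2007-05-24, 5 days prematurely.
The analysis stops there.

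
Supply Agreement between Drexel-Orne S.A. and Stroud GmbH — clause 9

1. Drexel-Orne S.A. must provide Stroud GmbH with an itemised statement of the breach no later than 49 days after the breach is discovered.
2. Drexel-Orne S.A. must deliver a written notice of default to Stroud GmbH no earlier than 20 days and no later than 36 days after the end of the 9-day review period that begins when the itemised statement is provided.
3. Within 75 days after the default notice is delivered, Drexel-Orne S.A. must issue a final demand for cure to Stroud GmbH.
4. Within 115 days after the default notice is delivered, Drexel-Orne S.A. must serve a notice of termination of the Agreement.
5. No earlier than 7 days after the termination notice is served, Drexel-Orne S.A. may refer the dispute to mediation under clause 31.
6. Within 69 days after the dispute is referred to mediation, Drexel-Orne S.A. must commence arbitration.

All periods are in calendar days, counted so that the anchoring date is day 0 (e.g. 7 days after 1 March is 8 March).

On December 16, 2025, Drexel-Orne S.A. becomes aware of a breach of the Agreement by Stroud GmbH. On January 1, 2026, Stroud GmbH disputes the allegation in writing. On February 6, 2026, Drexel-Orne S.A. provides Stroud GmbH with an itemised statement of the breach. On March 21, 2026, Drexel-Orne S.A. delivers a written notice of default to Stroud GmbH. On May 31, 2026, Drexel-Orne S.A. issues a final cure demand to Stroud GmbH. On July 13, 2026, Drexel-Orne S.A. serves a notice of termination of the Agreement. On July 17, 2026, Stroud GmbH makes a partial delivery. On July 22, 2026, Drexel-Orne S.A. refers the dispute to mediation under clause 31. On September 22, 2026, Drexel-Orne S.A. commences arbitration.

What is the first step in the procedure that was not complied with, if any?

Step 1

Step 1 — counting 49 days from December 16, 2025 (when the breach is discovered) gives a deadline of February 3, 2026; done February 6, 2026 — 3 days late.
The procedure was therefore not followed at step 1.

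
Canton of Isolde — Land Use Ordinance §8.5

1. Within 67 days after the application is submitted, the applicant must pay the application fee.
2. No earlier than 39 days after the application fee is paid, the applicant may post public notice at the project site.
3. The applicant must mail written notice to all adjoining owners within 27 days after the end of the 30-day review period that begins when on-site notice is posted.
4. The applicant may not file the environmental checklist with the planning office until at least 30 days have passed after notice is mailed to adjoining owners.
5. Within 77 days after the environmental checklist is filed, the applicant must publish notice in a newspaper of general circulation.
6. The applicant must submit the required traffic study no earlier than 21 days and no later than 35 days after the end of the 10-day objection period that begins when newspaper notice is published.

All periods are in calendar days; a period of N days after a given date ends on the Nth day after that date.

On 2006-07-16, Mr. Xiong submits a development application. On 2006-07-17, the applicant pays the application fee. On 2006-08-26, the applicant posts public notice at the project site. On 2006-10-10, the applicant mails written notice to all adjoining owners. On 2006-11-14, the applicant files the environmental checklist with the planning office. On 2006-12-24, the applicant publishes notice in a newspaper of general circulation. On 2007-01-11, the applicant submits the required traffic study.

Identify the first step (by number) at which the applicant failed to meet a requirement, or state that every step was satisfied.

Step 1: 67 days after 2006-07-16 (when the application is submitted) is 2006-09-21; done 2006-07-17 — timely.
Step 2: the earliest permitted date is 39 days after 2006-07-17 (when the application fee is paid), i.e. 2006-08-25; done 2006-08-26, after the minimum wait.
Step 3: 27 days after 2006-09-25 (end of the 30-day review period, which began when on-site notice is posted on 2006-08-26) is 2006-10-22; done 2006-10-10 — timely.
Step 4: the earliest permitted date is 30 days after 2006-10-10 (when notice is mailed to adjoining owners), i.e. 2006-11-09; done 2006-11-14, after the minimum wait.
Step 5: 77 days after 2006-11-14 (when the environmental checklist is filed) is 2007-01-30; done 2006-12-24 — timely.
Step 6: the window is 21–35 days after 2007-01-03 (end of the 10-day objection period, which began when newspaper notice is published on 2006-12-24), so 2007-01-24 through 2007-02-07; 2007-01-11 is 13 days too early.
Later steps need not be reached.

Step 6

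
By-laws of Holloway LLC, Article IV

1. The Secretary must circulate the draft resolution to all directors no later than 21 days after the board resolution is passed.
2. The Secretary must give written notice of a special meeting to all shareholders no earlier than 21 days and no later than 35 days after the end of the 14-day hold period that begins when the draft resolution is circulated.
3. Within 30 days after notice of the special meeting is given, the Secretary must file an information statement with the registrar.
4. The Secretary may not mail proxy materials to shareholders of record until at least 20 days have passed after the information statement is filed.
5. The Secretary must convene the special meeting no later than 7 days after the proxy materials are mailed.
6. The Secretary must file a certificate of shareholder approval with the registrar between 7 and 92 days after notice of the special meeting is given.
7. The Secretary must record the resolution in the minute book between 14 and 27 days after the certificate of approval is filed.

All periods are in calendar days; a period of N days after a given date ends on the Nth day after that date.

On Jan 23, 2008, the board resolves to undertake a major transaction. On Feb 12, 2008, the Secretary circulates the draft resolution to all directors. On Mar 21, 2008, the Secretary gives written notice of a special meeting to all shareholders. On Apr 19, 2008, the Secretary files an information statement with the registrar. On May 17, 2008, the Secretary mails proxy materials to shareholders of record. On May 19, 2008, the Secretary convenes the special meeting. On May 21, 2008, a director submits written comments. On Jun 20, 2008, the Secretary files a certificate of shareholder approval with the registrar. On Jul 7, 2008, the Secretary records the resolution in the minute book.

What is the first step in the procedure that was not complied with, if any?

(1) due by Jan 23, 2008 + 21 days = Feb 13, 2008; done Feb 12, 2008 — timely.
(2) the permitted window runs from Feb 26, 2008 + 21 = Mar 18, 2008 to Feb 26, 2008 + 35 = Apr 1, 2008; done Mar 21, 2008 — within the window.
(3) due by Mar 21, 2008 + 30 days = Apr 20, 2008; completed Apr 19, 2008, before the deadline.
(4) permitted from Apr 19, 2008 + 20 days = May 9, 2008 onward; May 17, 2008 is on or after that date.
(5) due by May 17, 2008 + 7 days = May 24, 2008; May 19, 2008 is within that limit.
(6) the permitted window runs from Mar 21, 2008 + 7 = Mar 28, 2008 to Mar 21, 2008 + 92 = Jun 21, 2008; done Jun 20, 2008 — within the window.
(7) the permitted window runs from Jun 20, 2008 + 14 = Jul 4, 2008 to Jun 20, 2008 + 27 = Jul 17, 2008; done Jul 7, 2008 — within the window.

None — every step was satisfied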